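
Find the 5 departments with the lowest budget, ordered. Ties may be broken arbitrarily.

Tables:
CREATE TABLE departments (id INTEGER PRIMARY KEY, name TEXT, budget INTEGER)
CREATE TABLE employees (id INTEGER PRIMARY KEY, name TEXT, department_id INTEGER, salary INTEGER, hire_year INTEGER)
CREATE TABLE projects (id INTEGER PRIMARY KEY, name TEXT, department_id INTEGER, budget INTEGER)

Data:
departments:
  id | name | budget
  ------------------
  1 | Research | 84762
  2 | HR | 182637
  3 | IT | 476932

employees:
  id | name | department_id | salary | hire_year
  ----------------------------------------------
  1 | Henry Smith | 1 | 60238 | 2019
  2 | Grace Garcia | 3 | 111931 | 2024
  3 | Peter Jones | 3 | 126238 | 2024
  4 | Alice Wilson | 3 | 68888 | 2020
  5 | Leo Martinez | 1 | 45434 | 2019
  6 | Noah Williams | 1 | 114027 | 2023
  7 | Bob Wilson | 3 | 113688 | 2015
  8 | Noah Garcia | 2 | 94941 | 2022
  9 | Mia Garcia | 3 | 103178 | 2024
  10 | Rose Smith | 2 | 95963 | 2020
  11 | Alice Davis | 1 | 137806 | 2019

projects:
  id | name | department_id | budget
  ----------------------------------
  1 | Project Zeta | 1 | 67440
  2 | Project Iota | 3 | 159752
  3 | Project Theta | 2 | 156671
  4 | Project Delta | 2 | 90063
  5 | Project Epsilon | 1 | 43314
SELECT name, budget FROM departments ORDER BY budget ASC LIMIT 5

Execution result:
name | budget
Research | 84762
HR | 182637
IT | 476932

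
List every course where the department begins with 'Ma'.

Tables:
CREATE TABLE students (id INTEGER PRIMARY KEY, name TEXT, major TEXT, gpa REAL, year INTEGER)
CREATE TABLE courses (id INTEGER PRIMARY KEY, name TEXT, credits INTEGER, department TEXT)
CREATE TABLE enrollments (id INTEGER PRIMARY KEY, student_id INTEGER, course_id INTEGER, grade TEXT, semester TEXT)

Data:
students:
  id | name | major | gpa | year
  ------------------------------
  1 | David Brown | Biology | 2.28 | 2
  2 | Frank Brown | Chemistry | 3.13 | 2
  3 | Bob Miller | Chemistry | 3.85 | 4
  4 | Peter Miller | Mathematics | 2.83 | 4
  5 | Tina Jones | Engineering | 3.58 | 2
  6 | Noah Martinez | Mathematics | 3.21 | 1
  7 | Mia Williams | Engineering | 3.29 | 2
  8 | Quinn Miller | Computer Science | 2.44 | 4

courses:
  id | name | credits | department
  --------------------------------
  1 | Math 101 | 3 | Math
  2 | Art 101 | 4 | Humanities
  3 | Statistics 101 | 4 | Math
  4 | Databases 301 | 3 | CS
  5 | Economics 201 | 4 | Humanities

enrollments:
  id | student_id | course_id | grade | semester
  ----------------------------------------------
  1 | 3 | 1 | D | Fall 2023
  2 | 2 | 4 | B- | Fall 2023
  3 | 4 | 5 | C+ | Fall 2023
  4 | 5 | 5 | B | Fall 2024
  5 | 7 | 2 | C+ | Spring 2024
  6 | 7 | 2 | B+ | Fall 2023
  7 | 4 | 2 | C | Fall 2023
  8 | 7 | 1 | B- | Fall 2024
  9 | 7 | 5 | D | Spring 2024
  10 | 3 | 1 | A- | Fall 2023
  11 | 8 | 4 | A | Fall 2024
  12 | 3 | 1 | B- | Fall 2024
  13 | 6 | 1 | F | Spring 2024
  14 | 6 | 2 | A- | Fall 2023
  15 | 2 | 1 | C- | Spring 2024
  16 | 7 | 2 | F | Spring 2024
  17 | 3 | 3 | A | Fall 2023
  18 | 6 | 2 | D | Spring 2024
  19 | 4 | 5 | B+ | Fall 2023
SELECT name, department FROM courses WHERE department LIKE 'Ma%'

Execution result:
name | department
Math 101 | Math
Statistics 101 | Math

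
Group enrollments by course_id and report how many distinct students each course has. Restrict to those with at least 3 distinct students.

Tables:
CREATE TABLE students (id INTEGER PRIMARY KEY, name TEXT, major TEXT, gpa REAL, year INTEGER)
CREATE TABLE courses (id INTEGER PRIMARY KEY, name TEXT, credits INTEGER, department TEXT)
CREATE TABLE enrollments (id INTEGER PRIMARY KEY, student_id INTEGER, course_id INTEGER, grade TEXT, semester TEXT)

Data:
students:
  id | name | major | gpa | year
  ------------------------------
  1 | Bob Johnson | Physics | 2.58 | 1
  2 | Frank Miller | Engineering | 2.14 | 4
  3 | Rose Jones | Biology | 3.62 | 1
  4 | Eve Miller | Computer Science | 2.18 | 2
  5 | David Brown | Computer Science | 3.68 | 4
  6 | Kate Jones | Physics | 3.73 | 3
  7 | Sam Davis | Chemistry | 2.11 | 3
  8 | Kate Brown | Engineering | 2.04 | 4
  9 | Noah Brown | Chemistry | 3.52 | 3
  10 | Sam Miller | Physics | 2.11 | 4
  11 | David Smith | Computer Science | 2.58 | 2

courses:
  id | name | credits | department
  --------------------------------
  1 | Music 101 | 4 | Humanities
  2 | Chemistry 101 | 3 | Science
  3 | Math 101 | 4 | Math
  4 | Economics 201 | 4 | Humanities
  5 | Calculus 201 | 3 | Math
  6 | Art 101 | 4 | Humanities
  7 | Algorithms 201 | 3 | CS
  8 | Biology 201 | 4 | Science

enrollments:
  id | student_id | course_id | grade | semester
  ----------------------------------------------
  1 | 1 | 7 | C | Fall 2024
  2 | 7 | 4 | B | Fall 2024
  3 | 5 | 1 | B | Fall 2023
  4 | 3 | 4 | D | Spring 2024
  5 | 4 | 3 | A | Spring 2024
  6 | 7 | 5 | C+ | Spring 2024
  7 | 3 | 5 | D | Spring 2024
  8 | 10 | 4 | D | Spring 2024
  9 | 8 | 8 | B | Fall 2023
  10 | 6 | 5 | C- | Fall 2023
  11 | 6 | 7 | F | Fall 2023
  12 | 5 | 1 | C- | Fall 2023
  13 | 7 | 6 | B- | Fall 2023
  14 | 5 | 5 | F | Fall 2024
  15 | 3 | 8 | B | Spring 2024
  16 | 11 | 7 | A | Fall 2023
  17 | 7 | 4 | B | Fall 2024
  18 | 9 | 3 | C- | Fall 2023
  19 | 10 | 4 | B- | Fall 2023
SELECT course_id, COUNT(DISTINCT student_id) AS distinct_student_count FROM enrollments GROUP BY course_id HAVING COUNT(DISTINCT student_id) >= 3

Execution result:
course_id | distinct_student_count
4 | 3
5 | 4
7 | 3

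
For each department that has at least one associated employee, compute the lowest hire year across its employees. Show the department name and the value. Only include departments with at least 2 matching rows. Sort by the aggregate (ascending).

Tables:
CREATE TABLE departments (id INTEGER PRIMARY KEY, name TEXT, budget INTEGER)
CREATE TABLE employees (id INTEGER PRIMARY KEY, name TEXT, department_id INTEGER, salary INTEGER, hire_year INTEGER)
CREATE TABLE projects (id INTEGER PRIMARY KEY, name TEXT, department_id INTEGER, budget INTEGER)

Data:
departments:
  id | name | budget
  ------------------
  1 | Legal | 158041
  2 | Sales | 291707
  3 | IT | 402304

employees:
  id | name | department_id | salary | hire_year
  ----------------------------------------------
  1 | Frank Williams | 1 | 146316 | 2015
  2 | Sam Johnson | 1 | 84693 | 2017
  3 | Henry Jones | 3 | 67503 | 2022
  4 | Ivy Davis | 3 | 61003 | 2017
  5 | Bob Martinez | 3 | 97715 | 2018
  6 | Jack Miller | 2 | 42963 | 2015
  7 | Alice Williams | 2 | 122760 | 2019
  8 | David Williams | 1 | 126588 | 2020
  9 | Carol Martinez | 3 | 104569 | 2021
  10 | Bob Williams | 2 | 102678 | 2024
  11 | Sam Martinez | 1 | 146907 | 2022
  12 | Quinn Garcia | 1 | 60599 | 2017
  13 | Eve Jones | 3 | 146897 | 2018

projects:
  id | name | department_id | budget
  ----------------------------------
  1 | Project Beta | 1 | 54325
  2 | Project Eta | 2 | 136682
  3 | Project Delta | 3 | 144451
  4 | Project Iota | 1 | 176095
SELECT p.name, MIN(c.hire_year) AS min_hire_year FROM employees c JOIN departments p ON c.department_id = p.id GROUP BY p.id, p.name HAVING COUNT(*) >= 2 ORDER BY min_hire_year ASC

Execution result:
name | min_hire_year
Legal | 2015
Sales | 2015
IT | 2017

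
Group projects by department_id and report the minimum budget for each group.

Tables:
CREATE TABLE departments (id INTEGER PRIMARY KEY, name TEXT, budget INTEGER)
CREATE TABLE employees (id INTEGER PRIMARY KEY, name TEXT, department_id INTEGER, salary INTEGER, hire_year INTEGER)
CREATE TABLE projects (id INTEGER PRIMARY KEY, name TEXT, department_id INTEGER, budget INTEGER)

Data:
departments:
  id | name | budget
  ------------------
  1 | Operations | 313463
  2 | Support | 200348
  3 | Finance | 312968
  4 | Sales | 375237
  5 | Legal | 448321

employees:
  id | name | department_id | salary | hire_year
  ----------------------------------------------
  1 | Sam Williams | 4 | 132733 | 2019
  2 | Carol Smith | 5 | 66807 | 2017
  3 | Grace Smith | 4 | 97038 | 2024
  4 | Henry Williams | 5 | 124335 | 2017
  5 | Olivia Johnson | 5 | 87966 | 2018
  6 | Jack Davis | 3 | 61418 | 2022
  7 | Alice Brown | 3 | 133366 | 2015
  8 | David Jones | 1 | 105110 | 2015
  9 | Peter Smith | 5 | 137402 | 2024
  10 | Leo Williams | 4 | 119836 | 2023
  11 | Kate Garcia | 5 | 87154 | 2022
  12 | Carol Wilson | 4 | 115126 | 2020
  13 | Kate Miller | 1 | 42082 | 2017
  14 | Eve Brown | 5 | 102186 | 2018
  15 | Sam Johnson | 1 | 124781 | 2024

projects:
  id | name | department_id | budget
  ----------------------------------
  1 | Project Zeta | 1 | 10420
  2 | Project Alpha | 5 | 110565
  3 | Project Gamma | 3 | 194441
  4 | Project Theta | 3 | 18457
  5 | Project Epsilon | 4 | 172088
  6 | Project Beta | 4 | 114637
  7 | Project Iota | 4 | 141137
SELECT department_id, MIN(budget) AS min_budget FROM projects GROUP BY department_id

Execution result:
department_id | min_budget
1 | 10420
3 | 18457
4 | 114637
5 | 110565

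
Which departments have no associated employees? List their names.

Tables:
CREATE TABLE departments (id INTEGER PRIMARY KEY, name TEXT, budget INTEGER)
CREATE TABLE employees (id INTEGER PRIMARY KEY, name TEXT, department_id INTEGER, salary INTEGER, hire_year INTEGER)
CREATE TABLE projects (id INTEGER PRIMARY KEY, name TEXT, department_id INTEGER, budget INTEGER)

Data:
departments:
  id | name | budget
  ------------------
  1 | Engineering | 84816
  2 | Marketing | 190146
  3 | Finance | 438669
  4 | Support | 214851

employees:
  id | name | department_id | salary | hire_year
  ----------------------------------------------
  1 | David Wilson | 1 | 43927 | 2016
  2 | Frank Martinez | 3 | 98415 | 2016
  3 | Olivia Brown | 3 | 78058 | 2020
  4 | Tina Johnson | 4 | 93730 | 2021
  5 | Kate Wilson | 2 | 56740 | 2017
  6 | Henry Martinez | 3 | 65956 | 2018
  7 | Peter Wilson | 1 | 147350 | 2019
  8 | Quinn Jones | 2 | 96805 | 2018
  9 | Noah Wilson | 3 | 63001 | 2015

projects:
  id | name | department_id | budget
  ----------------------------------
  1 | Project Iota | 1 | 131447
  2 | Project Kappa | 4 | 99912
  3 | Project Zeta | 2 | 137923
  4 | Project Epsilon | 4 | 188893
SELECT p.name FROM departments p LEFT JOIN employees c ON c.department_id = p.id WHERE c.id IS NULL

Execution result:
(no rows)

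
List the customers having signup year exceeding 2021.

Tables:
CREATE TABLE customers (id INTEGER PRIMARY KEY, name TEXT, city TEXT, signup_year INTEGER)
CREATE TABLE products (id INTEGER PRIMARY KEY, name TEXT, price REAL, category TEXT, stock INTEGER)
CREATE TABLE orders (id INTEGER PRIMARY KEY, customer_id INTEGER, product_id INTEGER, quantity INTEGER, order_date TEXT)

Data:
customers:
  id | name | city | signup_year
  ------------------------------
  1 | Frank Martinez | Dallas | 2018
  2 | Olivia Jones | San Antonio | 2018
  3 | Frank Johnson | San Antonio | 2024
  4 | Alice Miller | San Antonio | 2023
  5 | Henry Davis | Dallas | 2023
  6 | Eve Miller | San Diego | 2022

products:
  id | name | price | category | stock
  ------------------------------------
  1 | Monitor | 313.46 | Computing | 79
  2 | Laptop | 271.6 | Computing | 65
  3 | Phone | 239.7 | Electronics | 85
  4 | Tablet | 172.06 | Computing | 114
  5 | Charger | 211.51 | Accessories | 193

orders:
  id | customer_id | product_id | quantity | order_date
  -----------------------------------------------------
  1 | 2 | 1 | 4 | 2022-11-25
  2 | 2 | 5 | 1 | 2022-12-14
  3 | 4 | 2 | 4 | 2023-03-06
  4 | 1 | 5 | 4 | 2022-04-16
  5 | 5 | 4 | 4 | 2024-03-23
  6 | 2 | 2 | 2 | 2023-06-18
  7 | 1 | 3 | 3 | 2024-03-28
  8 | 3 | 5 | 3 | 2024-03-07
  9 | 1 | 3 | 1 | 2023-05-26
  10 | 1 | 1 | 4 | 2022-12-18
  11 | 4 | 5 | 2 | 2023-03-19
SELECT name, signup_year FROM customers WHERE signup_year > 2021

Execution result:
name | signup_year
Frank Johnson | 2024
Alice Miller | 2023
Henry Davis | 2023
Eve Miller | 2022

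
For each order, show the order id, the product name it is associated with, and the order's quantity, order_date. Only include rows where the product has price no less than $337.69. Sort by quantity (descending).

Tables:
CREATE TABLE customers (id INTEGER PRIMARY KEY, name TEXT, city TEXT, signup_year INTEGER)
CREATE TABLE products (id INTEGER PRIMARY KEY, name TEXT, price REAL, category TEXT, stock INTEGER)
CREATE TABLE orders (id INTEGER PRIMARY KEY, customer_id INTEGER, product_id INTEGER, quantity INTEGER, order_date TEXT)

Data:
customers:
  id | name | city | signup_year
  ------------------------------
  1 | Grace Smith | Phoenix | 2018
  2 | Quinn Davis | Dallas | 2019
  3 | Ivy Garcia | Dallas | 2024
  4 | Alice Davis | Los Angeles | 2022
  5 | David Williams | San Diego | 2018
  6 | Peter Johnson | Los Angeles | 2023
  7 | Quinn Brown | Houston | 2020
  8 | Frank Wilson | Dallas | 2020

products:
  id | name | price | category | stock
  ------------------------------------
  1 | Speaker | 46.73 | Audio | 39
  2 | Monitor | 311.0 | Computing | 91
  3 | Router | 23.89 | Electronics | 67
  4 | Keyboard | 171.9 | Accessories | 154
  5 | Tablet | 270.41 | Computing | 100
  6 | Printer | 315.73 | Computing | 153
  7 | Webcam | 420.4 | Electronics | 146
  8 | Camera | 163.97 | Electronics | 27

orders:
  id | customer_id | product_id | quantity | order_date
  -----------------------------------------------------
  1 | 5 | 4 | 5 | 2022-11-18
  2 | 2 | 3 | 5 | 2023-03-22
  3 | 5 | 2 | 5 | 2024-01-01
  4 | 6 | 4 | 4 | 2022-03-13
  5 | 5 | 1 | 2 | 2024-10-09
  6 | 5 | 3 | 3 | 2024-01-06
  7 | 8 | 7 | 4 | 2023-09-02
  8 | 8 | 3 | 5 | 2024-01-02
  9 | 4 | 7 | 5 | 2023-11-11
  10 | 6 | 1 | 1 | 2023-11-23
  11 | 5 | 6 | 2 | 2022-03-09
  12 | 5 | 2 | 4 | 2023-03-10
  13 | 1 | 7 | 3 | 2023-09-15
SELECT c.id, p.name AS product, c.quantity, c.order_date FROM orders c JOIN products p ON c.product_id = p.id WHERE p.price >= 337.69 ORDER BY c.quantity DESC

Execution result:
id | product | quantity | order_date
9 | Webcam | 5 | 2023-11-11
7 | Webcam | 4 | 2023-09-02
13 | Webcam | 3 | 2023-09-15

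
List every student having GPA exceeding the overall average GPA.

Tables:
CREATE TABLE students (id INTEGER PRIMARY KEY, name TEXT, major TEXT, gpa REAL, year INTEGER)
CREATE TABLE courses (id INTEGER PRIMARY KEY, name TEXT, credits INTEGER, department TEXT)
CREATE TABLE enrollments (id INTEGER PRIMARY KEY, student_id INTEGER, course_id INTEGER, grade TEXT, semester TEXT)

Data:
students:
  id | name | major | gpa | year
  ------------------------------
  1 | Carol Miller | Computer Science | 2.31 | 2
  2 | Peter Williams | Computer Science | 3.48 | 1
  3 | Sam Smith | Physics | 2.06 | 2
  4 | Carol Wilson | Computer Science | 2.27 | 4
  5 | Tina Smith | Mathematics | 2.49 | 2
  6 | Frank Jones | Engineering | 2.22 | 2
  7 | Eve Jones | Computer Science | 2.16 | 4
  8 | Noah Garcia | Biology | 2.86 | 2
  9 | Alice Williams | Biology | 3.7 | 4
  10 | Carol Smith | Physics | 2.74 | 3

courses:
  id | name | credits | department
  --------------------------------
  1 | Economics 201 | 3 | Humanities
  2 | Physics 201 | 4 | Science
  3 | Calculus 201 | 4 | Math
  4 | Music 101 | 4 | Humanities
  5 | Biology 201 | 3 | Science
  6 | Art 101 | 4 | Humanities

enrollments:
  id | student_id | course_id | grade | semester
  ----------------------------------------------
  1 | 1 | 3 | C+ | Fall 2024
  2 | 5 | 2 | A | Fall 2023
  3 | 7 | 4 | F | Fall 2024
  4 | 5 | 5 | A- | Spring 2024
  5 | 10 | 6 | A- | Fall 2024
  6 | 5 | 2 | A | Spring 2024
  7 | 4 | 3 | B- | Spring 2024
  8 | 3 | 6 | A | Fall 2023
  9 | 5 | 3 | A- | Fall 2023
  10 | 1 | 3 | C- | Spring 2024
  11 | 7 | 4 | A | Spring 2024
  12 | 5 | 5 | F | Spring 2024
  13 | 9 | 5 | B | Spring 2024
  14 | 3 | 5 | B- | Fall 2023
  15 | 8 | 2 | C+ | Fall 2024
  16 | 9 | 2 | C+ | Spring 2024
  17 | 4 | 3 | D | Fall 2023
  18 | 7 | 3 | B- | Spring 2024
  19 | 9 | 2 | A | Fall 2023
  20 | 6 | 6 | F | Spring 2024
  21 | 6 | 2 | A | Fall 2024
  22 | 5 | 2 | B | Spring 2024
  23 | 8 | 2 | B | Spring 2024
SELECT name, gpa FROM students WHERE gpa > (SELECT AVG(gpa) FROM students)

Execution result:
name | gpa
Peter Williams | 3.48
Noah Garcia | 2.86
Alice Williams | 3.70
Carol Smith | 2.74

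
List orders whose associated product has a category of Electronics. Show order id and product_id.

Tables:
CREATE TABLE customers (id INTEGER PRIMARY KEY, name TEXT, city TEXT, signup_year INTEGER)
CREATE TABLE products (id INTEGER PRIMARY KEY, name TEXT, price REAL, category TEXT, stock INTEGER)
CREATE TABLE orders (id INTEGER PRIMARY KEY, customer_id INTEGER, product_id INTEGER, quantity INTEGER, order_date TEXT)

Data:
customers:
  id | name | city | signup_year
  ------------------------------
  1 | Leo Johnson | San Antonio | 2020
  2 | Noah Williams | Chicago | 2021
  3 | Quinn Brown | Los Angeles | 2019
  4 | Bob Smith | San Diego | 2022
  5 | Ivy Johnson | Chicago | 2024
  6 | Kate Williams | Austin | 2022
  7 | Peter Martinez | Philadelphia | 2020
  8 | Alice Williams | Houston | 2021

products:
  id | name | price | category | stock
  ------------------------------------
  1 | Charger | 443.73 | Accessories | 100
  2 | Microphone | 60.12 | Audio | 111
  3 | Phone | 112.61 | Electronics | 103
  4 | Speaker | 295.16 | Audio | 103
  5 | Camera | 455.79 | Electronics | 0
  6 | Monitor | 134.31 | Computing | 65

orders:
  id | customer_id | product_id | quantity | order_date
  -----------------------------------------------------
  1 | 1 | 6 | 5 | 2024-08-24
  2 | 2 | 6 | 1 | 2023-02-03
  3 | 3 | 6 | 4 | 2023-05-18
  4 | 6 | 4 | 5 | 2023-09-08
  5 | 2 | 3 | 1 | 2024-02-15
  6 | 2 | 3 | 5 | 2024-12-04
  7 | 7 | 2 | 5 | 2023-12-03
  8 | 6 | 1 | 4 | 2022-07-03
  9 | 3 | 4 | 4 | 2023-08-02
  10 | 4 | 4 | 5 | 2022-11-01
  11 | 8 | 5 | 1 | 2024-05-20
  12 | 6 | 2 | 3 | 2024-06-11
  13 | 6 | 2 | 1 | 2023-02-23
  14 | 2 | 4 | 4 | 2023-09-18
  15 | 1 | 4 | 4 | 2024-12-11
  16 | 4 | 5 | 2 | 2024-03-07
SELECT id, product_id FROM orders WHERE product_id IN (SELECT id FROM products WHERE category = 'Electronics')

Execution result:
id | product_id
5 | 3
6 | 3
11 | 5
16 | 5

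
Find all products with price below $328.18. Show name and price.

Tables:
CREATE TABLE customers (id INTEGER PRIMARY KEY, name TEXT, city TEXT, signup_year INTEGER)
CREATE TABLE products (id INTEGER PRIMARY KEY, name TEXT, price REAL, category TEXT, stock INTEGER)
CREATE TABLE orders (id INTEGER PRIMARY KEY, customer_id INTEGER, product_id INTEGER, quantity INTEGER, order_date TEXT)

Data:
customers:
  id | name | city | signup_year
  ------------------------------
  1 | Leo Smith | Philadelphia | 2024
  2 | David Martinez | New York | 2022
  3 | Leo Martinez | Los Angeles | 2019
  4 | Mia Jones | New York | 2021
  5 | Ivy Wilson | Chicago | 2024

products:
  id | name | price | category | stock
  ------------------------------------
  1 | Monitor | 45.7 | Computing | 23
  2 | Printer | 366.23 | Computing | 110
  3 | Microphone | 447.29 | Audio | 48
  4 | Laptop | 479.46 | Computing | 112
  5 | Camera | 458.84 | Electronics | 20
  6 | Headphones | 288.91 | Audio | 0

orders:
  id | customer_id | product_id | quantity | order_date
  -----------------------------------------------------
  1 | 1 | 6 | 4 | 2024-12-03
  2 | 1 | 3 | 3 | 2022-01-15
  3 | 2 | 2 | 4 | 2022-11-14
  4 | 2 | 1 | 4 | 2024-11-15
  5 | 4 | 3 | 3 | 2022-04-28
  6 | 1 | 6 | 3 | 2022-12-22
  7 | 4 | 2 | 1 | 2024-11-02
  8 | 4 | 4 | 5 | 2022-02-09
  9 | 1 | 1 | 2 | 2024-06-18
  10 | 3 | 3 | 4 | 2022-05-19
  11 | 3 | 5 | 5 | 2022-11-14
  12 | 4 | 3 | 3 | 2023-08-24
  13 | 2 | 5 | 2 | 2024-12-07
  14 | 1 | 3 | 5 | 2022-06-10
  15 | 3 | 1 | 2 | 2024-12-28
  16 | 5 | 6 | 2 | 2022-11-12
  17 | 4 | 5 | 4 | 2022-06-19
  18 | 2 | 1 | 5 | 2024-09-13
SELECT name, price FROM products WHERE price < 328.18

Execution result:
name | price
Monitor | 45.70
Headphones | 288.91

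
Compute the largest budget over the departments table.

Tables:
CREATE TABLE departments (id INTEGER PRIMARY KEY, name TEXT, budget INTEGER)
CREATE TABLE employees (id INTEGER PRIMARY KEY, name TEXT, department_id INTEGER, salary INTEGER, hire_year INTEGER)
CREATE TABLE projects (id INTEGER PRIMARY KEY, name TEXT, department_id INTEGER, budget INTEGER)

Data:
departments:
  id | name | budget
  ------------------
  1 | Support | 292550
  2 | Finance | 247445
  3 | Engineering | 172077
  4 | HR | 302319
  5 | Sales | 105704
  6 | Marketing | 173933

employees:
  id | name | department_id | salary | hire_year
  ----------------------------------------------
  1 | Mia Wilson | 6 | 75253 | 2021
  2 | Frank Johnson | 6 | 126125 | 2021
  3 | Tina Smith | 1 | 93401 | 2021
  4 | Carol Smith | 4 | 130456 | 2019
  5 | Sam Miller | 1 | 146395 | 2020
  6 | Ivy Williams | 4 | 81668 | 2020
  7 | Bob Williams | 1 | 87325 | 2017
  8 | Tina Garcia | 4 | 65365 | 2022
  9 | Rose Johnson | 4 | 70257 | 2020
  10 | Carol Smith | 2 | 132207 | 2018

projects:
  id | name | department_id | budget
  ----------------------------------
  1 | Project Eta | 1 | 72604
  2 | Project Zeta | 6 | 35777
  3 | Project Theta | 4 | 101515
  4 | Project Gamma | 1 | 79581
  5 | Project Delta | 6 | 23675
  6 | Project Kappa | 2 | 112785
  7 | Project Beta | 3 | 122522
SELECT MAX(budget) FROM departments

Execution result:
302319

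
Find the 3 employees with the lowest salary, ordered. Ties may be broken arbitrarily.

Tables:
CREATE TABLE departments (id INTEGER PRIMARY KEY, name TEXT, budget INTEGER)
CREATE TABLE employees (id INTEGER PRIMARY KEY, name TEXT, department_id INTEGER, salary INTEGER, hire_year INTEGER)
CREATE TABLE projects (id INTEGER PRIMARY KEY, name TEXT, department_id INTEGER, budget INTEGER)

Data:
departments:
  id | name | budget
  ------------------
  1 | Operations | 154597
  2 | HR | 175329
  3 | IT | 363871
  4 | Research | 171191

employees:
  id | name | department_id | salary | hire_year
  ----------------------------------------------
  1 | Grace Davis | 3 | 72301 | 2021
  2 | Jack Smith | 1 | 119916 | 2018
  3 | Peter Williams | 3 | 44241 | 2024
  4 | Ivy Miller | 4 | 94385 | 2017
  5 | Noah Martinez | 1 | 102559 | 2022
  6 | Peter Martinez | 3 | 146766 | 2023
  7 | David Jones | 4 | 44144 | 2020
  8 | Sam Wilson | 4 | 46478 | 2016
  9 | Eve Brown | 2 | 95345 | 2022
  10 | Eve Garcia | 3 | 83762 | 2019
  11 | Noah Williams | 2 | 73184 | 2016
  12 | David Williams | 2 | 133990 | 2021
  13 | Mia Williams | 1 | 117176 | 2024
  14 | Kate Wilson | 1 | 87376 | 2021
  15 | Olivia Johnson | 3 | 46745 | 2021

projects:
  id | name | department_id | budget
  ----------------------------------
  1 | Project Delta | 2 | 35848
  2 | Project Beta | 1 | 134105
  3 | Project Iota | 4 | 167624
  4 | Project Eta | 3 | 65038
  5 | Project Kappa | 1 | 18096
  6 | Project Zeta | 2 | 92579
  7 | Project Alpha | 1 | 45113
SELECT name, salary FROM employees ORDER BY salary ASC LIMIT 3

Execution result:
name | salary
David Jones | 44144
Peter Williams | 44241
Sam Wilson | 46478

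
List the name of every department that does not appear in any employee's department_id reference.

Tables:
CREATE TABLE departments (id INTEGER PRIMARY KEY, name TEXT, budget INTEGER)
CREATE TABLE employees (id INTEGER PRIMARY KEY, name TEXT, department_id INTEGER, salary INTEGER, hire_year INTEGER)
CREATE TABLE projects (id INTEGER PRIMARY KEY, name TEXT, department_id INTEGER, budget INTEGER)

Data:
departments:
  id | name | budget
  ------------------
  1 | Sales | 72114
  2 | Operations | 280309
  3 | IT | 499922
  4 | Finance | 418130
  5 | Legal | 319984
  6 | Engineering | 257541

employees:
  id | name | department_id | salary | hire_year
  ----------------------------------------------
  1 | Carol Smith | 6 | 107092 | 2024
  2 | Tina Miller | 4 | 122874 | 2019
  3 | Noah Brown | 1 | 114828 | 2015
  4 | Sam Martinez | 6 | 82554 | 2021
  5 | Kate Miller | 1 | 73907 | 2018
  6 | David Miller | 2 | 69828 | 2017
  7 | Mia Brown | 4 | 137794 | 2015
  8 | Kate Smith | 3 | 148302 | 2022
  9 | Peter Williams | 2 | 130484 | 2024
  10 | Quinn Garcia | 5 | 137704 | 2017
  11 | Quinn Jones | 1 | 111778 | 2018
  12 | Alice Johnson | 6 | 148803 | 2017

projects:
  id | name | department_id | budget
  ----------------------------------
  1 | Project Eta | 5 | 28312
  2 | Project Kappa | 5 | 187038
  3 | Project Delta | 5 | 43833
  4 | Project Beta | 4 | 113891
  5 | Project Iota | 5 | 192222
SELECT p.name FROM departments p LEFT JOIN employees c ON c.department_id = p.id WHERE c.id IS NULL

Execution result:
(no rows)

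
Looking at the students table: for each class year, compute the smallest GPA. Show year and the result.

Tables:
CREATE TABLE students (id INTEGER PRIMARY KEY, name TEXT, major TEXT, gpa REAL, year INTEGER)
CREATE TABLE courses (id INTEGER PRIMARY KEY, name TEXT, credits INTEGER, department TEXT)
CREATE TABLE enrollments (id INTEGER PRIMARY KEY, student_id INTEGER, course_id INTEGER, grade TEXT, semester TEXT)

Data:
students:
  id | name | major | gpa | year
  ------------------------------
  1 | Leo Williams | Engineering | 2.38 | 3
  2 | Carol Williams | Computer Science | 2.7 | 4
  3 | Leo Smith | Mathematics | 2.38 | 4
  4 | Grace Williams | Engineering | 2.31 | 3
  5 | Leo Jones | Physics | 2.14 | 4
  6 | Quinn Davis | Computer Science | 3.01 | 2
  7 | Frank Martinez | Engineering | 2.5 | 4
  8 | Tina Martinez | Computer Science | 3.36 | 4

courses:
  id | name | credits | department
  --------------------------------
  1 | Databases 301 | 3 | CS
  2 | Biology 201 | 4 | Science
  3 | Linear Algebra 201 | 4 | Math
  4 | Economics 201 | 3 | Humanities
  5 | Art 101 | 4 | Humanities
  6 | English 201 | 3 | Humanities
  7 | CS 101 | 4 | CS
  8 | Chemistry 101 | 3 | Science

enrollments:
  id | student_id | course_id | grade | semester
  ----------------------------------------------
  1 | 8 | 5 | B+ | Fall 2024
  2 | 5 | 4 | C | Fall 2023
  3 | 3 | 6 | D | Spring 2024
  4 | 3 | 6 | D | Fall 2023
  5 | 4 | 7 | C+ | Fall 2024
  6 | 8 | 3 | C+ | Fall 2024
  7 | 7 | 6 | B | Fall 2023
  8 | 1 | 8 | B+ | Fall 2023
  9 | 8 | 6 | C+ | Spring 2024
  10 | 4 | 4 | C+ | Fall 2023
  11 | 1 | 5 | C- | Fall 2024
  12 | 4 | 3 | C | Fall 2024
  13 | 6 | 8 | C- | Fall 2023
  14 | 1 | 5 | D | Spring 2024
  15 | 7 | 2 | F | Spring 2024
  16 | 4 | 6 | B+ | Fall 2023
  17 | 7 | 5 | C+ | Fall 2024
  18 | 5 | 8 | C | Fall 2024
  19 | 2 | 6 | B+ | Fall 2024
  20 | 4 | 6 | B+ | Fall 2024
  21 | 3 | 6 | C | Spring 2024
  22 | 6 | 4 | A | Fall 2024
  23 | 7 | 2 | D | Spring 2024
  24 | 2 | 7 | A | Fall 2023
SELECT year, MIN(gpa) AS min_gpa FROM students GROUP BY year

Execution result:
year | min_gpa
2 | 3.01
3 | 2.31
4 | 2.14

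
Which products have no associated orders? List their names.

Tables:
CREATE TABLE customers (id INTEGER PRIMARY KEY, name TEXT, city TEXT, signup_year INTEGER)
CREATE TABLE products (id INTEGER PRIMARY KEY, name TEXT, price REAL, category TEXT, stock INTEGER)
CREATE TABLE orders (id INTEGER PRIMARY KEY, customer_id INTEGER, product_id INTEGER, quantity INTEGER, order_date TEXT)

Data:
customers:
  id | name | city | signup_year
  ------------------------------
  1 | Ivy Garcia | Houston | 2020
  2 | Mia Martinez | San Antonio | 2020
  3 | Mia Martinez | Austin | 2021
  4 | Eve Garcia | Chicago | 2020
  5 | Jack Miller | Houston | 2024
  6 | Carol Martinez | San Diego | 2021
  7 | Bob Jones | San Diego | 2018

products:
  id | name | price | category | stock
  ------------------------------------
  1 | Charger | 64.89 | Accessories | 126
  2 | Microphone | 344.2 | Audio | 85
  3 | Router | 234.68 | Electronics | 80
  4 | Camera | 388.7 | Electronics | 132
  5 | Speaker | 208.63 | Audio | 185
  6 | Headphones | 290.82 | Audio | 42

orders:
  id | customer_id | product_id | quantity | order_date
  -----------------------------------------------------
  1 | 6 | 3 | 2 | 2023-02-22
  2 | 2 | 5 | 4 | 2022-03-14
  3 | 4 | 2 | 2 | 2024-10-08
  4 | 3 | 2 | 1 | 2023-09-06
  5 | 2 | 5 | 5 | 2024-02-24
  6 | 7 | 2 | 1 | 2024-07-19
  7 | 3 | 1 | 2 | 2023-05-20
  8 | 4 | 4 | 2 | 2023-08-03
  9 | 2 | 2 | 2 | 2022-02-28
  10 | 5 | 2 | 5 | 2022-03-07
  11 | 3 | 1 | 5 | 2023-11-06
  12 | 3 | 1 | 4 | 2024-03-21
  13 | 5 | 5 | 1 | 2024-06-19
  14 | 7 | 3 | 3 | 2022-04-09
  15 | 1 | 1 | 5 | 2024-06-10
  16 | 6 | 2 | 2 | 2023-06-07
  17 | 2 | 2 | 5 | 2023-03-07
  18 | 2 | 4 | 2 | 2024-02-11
SELECT p.name FROM products p LEFT JOIN orders c ON c.product_id = p.id WHERE c.id IS NULL

Execution result:
Headphones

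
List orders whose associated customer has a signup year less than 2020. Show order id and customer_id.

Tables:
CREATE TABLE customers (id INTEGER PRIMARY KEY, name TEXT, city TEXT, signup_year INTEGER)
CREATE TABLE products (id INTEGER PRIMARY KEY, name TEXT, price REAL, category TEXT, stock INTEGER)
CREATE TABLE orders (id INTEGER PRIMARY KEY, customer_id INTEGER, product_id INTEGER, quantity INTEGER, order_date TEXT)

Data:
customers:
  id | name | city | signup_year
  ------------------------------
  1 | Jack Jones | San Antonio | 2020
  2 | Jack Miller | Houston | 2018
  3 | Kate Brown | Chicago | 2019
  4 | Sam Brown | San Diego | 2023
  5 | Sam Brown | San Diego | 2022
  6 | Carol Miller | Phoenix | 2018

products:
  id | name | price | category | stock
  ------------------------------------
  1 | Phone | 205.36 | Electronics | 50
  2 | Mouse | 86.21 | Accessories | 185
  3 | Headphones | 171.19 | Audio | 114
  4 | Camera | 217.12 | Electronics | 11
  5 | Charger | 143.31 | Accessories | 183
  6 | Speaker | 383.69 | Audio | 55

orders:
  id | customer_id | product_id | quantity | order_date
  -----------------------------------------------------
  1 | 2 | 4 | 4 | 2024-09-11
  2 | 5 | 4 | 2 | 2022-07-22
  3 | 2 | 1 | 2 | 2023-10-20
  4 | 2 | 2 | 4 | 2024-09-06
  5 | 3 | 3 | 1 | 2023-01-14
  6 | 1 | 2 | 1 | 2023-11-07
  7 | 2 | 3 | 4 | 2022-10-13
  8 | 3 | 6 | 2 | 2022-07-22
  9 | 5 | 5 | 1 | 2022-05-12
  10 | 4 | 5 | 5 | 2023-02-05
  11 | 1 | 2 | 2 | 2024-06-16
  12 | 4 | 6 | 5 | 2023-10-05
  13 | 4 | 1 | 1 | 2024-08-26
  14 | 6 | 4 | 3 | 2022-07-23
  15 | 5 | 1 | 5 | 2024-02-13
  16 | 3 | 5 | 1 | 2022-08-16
SELECT id, customer_id FROM orders WHERE customer_id IN (SELECT id FROM customers WHERE signup_year < 2020)

Execution result:
id | customer_id
1 | 2
3 | 2
4 | 2
5 | 3
7 | 2
8 | 3
14 | 6
16 | 3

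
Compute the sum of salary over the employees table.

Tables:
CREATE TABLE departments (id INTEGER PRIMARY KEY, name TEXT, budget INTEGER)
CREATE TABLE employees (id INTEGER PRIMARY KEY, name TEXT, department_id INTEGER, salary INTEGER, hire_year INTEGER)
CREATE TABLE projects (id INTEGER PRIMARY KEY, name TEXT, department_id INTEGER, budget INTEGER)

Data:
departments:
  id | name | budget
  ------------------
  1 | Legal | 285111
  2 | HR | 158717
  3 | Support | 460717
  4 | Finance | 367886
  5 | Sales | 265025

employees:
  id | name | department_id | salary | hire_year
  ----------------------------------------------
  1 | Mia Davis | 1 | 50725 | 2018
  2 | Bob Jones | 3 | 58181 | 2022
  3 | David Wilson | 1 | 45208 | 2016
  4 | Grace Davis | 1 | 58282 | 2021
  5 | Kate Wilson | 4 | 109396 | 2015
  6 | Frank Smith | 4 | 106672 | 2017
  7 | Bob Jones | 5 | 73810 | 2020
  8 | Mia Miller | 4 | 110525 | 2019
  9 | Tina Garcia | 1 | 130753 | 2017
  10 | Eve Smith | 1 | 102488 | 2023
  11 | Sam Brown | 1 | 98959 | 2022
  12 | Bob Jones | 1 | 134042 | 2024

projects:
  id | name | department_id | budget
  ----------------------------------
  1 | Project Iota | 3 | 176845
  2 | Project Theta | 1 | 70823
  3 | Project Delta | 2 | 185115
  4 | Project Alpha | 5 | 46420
SELECT SUM(salary) FROM employees

Execution result:
1079041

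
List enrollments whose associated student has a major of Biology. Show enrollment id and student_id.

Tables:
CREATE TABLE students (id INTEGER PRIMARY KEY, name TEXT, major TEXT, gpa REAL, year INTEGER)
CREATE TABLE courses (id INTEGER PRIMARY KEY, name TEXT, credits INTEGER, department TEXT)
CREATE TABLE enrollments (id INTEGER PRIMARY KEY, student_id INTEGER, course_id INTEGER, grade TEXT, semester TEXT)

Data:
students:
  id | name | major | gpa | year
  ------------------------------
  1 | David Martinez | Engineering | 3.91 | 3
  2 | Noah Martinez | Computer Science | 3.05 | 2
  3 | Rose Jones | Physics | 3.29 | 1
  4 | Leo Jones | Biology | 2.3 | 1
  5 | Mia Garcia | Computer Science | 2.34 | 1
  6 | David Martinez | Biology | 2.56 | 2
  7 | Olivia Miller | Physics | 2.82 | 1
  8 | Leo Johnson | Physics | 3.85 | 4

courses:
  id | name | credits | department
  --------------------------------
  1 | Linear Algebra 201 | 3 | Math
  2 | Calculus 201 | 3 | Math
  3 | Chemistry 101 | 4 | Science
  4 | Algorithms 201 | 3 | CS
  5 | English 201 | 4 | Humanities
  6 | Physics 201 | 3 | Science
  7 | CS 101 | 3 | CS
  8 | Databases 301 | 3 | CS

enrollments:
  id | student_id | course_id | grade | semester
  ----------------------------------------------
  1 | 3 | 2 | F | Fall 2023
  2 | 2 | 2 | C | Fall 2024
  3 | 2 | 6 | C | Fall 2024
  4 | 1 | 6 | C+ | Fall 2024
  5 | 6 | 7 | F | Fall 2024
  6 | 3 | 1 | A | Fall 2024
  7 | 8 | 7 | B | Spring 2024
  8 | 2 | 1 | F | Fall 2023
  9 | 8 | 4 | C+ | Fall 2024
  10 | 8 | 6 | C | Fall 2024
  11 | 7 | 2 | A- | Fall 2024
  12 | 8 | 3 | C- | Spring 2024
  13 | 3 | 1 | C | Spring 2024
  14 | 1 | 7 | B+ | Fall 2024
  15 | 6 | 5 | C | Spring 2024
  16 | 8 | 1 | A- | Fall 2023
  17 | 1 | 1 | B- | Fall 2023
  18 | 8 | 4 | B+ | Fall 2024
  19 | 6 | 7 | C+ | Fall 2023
SELECT id, student_id FROM enrollments WHERE student_id IN (SELECT id FROM students WHERE major = 'Biology')

Execution result:
id | student_id
5 | 6
15 | 6
19 | 6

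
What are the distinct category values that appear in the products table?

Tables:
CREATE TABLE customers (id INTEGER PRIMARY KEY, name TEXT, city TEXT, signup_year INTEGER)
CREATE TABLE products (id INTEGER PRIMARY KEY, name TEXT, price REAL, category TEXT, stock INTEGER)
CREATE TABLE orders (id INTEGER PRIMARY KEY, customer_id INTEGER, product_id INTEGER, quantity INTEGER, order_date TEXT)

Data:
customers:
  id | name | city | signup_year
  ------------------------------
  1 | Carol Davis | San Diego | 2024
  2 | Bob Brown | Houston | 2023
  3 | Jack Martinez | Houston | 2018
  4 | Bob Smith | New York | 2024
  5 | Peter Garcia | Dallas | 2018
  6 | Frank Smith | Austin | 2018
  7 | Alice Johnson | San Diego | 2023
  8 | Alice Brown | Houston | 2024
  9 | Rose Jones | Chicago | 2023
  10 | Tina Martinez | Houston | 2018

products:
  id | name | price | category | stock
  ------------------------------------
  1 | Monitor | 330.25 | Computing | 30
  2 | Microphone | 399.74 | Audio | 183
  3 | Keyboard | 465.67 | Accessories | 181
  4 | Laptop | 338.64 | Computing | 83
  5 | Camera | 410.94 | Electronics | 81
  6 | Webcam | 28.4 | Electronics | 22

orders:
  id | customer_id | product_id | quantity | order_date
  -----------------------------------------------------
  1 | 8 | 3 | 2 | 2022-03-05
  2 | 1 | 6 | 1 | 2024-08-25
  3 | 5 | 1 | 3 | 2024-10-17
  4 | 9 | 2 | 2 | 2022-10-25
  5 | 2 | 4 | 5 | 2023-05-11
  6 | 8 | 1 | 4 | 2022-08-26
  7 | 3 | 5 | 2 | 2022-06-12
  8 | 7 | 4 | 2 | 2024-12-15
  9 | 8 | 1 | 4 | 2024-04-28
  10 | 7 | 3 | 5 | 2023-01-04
SELECT DISTINCT category FROM products

Execution result:
category
Computing
Audio
Accessories
Electronics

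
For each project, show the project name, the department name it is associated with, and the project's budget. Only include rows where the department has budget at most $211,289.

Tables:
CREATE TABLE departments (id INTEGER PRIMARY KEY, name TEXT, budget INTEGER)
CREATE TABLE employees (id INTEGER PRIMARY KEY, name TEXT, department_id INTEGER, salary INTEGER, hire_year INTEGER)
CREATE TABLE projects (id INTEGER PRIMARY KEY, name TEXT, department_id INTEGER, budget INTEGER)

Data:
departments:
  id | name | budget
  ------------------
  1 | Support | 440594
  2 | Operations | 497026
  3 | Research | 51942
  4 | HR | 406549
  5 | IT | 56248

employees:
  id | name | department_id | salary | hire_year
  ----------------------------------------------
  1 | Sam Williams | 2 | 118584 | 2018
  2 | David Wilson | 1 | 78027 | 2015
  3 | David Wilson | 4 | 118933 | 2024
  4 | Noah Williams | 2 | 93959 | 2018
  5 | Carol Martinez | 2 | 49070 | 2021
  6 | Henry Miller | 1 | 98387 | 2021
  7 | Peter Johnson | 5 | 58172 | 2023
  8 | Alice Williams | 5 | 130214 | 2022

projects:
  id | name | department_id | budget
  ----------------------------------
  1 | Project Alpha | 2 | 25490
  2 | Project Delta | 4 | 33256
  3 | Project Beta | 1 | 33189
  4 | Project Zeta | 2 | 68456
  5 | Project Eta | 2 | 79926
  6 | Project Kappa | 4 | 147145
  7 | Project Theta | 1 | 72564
SELECT c.name, p.name AS department, c.budget FROM projects c JOIN departments p ON c.department_id = p.id WHERE p.budget <= 211289

Execution result:
(no rows)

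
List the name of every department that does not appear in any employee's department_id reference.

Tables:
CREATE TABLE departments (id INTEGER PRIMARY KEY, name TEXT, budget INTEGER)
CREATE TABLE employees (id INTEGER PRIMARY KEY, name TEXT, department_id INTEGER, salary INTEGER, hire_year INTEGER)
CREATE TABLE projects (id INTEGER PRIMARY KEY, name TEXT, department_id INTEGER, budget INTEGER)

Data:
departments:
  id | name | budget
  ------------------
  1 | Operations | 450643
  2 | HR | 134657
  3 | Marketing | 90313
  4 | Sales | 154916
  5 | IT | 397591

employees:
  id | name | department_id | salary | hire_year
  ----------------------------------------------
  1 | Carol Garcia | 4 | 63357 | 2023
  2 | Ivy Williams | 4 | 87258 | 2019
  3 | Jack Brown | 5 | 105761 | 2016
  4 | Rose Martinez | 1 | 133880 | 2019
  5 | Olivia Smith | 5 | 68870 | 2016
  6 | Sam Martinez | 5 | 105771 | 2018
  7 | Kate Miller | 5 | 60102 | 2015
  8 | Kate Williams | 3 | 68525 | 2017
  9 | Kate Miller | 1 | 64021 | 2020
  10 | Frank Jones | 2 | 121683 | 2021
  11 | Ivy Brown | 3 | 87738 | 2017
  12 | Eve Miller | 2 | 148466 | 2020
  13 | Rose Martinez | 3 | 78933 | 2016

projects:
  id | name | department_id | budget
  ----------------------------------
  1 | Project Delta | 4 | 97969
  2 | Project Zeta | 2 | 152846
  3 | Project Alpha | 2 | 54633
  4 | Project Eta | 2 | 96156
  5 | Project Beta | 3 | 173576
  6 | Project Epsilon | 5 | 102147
SELECT p.name FROM departments p LEFT JOIN employees c ON c.department_id = p.id WHERE c.id IS NULL

Execution result:
(no rows)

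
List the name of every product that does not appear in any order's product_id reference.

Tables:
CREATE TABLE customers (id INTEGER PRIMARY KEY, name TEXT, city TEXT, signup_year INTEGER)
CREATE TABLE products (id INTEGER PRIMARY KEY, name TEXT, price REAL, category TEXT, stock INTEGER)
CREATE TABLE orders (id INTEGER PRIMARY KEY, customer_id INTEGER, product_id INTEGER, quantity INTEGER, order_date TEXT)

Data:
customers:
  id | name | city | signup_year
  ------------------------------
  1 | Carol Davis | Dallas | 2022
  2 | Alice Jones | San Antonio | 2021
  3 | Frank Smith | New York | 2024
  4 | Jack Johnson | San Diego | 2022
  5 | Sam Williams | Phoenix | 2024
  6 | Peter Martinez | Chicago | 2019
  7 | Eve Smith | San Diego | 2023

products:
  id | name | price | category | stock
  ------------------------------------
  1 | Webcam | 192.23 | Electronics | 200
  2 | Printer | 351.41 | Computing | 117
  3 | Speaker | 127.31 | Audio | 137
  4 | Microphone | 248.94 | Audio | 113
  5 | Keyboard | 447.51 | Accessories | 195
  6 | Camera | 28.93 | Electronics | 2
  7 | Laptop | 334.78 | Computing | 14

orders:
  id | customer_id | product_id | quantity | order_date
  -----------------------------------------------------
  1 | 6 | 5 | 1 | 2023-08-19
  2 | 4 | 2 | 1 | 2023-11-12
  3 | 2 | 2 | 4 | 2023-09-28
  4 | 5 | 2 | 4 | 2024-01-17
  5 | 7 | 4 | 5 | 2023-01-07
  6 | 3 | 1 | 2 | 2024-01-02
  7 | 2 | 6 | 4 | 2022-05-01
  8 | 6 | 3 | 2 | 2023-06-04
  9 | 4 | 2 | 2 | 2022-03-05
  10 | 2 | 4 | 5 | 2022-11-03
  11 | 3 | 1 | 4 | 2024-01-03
SELECT p.name FROM products p LEFT JOIN orders c ON c.product_id = p.id WHERE c.id IS NULL

Execution result:
Laptop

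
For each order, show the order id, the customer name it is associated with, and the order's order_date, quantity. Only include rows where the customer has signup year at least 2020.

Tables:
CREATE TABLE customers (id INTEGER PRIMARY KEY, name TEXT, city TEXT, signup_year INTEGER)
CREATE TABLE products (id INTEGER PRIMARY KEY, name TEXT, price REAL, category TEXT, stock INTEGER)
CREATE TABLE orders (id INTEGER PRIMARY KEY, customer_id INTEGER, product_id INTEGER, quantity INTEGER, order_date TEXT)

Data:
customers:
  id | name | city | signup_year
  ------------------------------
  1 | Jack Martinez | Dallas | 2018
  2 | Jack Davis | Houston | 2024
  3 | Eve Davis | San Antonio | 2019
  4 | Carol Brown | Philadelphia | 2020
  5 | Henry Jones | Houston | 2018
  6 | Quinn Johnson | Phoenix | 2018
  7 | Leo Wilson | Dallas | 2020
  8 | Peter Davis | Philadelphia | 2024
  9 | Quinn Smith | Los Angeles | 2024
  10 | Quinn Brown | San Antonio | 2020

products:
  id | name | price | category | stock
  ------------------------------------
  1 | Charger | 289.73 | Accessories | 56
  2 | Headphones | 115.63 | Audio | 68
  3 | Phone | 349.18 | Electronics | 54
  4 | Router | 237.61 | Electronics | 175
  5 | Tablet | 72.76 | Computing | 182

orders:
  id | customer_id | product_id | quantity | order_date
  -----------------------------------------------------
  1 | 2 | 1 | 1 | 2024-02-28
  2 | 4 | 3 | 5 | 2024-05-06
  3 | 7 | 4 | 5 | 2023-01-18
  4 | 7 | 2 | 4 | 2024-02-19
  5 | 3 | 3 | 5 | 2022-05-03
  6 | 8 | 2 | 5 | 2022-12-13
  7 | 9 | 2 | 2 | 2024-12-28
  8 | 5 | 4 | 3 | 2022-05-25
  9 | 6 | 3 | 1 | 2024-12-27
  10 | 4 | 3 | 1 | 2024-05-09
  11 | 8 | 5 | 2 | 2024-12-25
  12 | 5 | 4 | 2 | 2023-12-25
SELECT c.id, p.name AS customer, c.order_date, c.quantity FROM orders c JOIN customers p ON c.customer_id = p.id WHERE p.signup_year >= 2020

Execution result:
id | customer | order_date | quantity
1 | Jack Davis | 2024-02-28 | 1
2 | Carol Brown | 2024-05-06 | 5
3 | Leo Wilson | 2023-01-18 | 5
4 | Leo Wilson | 2024-02-19 | 4
6 | Peter Davis | 2022-12-13 | 5
7 | Quinn Smith | 2024-12-28 | 2
10 | Carol Brown | 2024-05-09 | 1
11 | Peter Davis | 2024-12-25 | 2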